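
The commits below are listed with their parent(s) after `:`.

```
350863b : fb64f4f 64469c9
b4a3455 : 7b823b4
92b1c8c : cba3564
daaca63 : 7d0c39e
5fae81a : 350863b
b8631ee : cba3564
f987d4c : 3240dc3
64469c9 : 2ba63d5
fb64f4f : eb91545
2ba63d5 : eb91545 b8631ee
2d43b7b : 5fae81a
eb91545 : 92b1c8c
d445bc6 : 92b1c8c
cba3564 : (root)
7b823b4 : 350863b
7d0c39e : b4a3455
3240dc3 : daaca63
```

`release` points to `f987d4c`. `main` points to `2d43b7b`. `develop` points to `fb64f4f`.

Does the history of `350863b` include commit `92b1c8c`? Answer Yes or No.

Yes

Ancestors of 350863b (commits reachable by following parents): {2ba63d5, 350863b, 64469c9, 92b1c8c, b8631ee, cba3564, eb91545, fb64f4f}.
92b1c8c is in that set, so it is an ancestor of 350863b.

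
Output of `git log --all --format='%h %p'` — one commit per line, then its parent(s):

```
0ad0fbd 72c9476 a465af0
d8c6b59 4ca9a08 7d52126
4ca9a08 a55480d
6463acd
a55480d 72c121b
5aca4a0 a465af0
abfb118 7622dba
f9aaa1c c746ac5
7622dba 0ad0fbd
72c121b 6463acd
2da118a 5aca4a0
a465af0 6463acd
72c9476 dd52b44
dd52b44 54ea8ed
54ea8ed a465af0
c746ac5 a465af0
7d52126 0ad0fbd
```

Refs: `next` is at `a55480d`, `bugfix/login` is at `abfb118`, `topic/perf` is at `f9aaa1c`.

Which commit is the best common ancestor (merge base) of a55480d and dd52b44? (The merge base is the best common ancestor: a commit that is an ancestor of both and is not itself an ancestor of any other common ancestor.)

Ancestors of a55480d: {6463acd, 72c121b, a55480d}.
Ancestors of dd52b44: {54ea8ed, 6463acd, a465af0, dd52b44}.
Common ancestors: {6463acd}.
The only common ancestor is 6463acd, so it is the merge base.

6463acd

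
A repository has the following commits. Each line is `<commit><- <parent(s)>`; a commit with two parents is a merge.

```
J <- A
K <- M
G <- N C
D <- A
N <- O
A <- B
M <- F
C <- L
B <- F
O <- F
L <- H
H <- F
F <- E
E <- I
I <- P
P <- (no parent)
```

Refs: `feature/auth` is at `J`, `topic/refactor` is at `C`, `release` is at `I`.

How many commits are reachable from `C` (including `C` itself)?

Walking parent pointers from C: reachable set = {C, E, F, H, I, L, P}.
That is 7 commits.

7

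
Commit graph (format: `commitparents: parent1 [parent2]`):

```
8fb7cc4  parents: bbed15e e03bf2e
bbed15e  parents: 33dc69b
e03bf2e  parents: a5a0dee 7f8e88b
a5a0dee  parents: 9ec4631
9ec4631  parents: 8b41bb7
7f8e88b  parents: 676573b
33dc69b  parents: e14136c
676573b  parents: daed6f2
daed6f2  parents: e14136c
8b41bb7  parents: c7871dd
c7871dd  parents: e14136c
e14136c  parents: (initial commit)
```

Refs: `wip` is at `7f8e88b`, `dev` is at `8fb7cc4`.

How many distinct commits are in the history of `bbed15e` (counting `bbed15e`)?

Walking parent pointers from bbed15e: reachable set = {33dc69b, bbed15e, e14136c}.
That is 3 commits.

3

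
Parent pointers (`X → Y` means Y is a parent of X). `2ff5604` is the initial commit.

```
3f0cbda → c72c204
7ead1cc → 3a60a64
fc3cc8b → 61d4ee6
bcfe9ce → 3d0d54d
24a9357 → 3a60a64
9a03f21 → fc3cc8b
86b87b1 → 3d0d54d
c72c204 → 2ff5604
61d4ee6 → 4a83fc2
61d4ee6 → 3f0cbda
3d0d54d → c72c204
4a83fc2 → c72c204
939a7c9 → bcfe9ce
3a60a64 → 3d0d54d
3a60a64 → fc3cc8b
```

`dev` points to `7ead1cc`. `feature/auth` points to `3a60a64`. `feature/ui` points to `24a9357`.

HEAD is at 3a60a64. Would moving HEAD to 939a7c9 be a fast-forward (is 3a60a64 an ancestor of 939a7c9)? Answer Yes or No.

No

A fast-forward from 3a60a64 to 939a7c9 is possible iff 3a60a64 is an ancestor of 939a7c9.
Ancestors of 939a7c9: {2ff5604, 3d0d54d, 939a7c9, bcfe9ce, c72c204}.
3a60a64 is not among them, so fast-forward is not possible.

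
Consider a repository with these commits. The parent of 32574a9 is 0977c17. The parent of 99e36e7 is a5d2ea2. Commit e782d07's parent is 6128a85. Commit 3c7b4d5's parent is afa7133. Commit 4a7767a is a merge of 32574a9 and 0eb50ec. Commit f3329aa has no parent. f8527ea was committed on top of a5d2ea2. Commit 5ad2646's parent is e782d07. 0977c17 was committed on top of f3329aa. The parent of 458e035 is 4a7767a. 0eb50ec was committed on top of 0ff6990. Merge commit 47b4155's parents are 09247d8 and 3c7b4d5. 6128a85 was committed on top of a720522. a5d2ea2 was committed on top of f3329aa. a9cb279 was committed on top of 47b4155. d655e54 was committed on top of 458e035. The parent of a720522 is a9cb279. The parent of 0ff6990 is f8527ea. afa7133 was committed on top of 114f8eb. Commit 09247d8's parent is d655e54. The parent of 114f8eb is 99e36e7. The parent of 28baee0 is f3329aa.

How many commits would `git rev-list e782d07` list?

20

Walking parent pointers from e782d07: reachable set = {09247d8, 0977c17, 0eb50ec, 0ff6990, 114f8eb, 32574a9, 3c7b4d5, 458e035, 47b4155, 4a7767a, 6128a85, 99e36e7, a5d2ea2, a720522, a9cb279, afa7133, d655e54, e782d07, f3329aa, f8527ea}.
That is 20 commits.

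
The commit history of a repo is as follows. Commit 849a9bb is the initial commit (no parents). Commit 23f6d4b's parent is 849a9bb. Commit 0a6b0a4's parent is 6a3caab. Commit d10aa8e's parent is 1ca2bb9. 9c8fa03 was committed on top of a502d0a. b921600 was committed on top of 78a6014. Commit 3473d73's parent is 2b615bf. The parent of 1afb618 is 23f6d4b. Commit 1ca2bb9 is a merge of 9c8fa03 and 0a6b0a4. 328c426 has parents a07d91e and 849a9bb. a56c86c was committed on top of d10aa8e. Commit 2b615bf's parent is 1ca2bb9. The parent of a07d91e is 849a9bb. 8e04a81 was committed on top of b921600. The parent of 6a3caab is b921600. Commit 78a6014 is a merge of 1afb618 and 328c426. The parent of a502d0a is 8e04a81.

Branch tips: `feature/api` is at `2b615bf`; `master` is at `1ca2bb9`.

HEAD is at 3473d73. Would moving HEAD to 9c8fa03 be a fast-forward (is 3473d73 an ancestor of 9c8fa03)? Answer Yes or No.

No

A fast-forward from 3473d73 to 9c8fa03 is possible iff 3473d73 is an ancestor of 9c8fa03.
Ancestors of 9c8fa03: {1afb618, 23f6d4b, 328c426, 78a6014, 849a9bb, 8e04a81, 9c8fa03, a07d91e, a502d0a, b921600}.
3473d73 is not among them, so fast-forward is not possible.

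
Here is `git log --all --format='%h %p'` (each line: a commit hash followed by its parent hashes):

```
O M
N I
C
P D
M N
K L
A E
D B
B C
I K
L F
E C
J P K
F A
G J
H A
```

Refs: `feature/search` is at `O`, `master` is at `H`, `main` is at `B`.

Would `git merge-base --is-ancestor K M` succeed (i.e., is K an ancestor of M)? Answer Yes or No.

Yes

Ancestors of M (commits reachable by following parents): {A, C, E, F, I, K, L, M, N}.
K is in that set, so it is an ancestor of M.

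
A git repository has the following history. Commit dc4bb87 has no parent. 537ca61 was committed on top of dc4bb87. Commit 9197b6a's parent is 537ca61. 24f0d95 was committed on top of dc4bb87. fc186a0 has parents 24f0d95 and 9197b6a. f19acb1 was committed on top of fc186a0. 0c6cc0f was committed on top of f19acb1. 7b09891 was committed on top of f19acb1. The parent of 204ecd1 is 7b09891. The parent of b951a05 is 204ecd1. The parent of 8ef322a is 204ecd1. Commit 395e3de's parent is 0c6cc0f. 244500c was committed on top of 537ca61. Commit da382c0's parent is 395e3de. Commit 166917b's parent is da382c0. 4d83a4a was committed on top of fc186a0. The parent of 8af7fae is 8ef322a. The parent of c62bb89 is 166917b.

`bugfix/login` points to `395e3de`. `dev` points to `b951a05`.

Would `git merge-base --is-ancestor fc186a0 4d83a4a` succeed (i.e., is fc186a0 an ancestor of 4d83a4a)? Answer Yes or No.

Yes

Ancestors of 4d83a4a (commits reachable by following parents): {24f0d95, 4d83a4a, 537ca61, 9197b6a, dc4bb87, fc186a0}.
fc186a0 is in that set, so it is an ancestor of 4d83a4a.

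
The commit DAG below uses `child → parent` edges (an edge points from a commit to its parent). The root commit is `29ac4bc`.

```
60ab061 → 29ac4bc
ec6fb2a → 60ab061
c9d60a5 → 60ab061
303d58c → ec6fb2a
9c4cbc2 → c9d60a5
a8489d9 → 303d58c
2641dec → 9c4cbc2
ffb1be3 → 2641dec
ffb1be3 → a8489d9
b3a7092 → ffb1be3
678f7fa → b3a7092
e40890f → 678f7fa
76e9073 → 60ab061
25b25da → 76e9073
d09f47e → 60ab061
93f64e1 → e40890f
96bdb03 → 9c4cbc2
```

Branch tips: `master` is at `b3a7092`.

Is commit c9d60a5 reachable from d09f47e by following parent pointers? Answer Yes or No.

Ancestors of d09f47e: {29ac4bc, 60ab061, d09f47e}.
c9d60a5 is not in that set, so it is not an ancestor of d09f47e.

No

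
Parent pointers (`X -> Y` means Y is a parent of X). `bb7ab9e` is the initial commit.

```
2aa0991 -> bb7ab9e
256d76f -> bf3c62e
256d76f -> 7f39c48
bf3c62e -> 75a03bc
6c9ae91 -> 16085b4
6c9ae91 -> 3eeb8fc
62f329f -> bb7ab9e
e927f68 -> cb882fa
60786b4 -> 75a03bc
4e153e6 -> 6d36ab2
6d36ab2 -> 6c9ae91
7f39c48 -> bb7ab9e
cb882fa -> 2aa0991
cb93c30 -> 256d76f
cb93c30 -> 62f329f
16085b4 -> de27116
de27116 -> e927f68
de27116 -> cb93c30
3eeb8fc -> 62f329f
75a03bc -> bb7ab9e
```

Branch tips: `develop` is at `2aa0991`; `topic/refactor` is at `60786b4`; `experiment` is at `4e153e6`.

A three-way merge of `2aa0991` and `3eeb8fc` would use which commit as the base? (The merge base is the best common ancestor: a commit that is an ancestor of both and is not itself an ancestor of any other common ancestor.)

Ancestors of 2aa0991: {2aa0991, bb7ab9e}.
Ancestors of 3eeb8fc: {3eeb8fc, 62f329f, bb7ab9e}.
Common ancestors: {bb7ab9e}.
The only common ancestor is bb7ab9e, so it is the merge base.

bb7ab9e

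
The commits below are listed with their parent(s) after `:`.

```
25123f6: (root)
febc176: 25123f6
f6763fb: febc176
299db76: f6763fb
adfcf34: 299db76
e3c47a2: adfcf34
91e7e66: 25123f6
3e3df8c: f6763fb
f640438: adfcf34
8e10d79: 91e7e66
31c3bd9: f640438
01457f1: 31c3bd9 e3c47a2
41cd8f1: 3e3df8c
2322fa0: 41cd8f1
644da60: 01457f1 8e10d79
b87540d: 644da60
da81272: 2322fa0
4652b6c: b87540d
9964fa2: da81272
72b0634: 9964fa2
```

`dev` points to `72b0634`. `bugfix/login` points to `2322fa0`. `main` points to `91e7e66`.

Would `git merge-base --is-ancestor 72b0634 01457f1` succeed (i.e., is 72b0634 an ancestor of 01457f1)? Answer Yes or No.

Ancestors of 01457f1: {01457f1, 25123f6, 299db76, 31c3bd9, adfcf34, e3c47a2, f640438, f6763fb, febc176}.
72b0634 is not in that set, so it is not an ancestor of 01457f1.

No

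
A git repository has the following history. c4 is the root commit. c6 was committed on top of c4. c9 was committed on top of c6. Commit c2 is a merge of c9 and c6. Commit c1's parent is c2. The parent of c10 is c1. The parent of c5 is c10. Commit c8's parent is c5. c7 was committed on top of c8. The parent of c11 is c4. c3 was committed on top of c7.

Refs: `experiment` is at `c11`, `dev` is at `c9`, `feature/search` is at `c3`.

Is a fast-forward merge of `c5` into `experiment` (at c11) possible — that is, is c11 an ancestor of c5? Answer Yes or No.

No

A fast-forward from c11 to c5 is possible iff c11 is an ancestor of c5.
Ancestors of c5: {c1, c10, c2, c4, c5, c6, c9}.
c11 is not among them, so fast-forward is not possible.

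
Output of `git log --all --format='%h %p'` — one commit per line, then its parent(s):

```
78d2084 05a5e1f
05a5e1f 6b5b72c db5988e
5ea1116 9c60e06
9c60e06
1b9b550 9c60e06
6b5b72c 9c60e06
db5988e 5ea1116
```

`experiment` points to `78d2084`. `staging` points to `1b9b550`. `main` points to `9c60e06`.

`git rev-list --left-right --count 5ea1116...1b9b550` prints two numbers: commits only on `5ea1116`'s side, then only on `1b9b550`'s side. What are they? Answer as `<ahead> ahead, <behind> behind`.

Reachable from 5ea1116: {5ea1116, 9c60e06}.
Reachable from 1b9b550: {1b9b550, 9c60e06}.
Only in 5ea1116's history (ahead): {5ea1116} — 1.
Only in 1b9b550's history (behind): {1b9b550} — 1.

1 ahead, 1 behind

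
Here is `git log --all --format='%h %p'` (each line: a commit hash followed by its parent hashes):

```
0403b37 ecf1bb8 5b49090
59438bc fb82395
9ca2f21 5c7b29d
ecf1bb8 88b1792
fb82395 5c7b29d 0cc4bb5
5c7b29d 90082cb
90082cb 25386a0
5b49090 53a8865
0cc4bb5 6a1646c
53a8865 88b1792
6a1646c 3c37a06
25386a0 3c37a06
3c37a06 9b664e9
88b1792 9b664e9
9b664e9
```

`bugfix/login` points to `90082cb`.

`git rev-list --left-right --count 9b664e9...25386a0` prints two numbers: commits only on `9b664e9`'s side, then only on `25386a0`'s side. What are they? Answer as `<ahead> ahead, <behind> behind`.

Reachable from 9b664e9: {9b664e9}.
Reachable from 25386a0: {25386a0, 3c37a06, 9b664e9}.
Only in 9b664e9's history (ahead): {} — 0.
Only in 25386a0's history (behind): {25386a0, 3c37a06} — 2.

0 ahead, 2 behind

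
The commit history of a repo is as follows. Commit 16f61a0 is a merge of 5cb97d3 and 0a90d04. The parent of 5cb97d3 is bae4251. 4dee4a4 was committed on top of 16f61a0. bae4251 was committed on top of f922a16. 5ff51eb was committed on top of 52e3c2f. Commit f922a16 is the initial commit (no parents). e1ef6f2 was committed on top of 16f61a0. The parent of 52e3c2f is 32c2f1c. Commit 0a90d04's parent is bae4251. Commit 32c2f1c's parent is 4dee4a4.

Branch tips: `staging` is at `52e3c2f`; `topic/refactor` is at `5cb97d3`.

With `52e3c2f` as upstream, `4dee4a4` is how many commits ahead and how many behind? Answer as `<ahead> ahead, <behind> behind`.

Reachable from 4dee4a4: {0a90d04, 16f61a0, 4dee4a4, 5cb97d3, bae4251, f922a16}.
Reachable from 52e3c2f: {0a90d04, 16f61a0, 32c2f1c, 4dee4a4, 52e3c2f, 5cb97d3, bae4251, f922a16}.
Only in 4dee4a4's history (ahead): {} — 0.
Only in 52e3c2f's history (behind): {32c2f1c, 52e3c2f} — 2.

0 ahead, 2 behind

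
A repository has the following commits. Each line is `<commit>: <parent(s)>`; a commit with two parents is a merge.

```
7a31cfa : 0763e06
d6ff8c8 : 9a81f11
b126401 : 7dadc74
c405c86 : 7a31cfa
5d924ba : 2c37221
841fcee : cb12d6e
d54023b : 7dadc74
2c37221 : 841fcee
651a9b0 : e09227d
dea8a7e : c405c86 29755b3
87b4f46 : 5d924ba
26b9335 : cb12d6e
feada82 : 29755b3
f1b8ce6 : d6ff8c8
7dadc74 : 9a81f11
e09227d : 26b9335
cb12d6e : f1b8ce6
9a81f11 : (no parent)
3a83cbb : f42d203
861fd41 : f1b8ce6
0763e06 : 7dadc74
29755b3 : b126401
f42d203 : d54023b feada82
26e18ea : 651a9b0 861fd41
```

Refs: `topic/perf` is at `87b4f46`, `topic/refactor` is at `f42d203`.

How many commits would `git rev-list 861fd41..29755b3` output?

3

Reachable from 29755b3: {29755b3, 7dadc74, 9a81f11, b126401}.
Reachable from 861fd41: {861fd41, 9a81f11, d6ff8c8, f1b8ce6}.
In 29755b3's history but not 861fd41's: {29755b3, 7dadc74, b126401} — 3 commits.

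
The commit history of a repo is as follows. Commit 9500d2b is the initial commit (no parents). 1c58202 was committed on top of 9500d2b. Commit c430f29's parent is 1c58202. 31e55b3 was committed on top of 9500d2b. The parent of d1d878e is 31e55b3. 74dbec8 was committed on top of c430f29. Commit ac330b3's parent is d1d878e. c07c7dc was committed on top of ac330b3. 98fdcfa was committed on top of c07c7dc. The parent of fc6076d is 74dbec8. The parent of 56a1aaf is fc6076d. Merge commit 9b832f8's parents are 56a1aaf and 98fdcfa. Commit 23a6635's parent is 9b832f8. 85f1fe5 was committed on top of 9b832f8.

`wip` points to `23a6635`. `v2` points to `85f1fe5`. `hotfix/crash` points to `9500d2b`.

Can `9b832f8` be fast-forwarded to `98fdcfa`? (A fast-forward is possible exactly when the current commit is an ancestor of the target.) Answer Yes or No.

A fast-forward from 9b832f8 to 98fdcfa is possible iff 9b832f8 is an ancestor of 98fdcfa.
Ancestors of 98fdcfa: {31e55b3, 9500d2b, 98fdcfa, ac330b3, c07c7dc, d1d878e}.
9b832f8 is not among them, so fast-forward is not possible.

No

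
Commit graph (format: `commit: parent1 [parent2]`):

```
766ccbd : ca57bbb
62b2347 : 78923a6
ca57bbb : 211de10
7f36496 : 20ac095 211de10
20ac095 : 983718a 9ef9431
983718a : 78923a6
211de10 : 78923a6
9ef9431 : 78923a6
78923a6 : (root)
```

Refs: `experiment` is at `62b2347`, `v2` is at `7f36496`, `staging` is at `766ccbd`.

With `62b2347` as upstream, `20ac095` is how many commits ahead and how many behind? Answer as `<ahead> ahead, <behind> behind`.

3 ahead, 1 behind

Reachable from 20ac095: {20ac095, 78923a6, 983718a, 9ef9431}.
Reachable from 62b2347: {62b2347, 78923a6}.
Only in 20ac095's history (ahead): {20ac095, 983718a, 9ef9431} — 3.
Only in 62b2347's history (behind): {62b2347} — 1.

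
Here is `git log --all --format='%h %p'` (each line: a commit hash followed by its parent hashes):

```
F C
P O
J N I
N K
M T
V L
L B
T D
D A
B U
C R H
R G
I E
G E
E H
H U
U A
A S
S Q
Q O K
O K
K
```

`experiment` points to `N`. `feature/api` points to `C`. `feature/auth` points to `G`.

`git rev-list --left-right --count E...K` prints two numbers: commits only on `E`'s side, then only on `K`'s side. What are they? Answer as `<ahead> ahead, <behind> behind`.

7 ahead, 0 behind

Reachable from E: {A, E, H, K, O, Q, S, U}.
Reachable from K: {K}.
Only in E's history (ahead): {A, E, H, O, Q, S, U} — 7.
Only in K's history (behind): {} — 0.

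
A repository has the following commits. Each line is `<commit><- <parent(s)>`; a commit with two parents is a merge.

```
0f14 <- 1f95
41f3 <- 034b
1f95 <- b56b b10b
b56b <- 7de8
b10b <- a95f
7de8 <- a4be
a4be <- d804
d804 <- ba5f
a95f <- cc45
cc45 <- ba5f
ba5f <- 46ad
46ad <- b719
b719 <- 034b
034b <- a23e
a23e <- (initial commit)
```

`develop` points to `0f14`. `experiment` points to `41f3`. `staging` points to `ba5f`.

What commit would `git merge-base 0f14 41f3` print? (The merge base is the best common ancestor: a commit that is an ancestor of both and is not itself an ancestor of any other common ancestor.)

034b

Ancestors of 0f14: {034b, 0f14, 1f95, 46ad, 7de8, a23e, a4be, a95f, b10b, b56b, b719, ba5f, cc45, d804}.
Ancestors of 41f3: {034b, 41f3, a23e}.
Common ancestors: {034b, a23e}.
Among these, 034b is not an ancestor of any other common ancestor — it is the merge base.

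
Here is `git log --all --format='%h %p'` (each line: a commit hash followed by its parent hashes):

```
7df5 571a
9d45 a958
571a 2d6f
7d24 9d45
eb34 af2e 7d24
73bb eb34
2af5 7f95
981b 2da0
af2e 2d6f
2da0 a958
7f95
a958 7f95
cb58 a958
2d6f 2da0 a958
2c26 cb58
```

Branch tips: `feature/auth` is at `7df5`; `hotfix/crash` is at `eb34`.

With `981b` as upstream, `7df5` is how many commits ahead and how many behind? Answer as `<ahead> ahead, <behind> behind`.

3 ahead, 1 behind

Reachable from 7df5: {2d6f, 2da0, 571a, 7df5, 7f95, a958}.
Reachable from 981b: {2da0, 7f95, 981b, a958}.
Only in 7df5's history (ahead): {2d6f, 571a, 7df5} — 3.
Only in 981b's history (behind): {981b} — 1.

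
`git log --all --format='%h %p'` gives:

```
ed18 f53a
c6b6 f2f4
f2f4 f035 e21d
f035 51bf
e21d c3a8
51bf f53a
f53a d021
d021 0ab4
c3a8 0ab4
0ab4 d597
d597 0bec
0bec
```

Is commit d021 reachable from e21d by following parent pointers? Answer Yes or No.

Ancestors of e21d: {0ab4, 0bec, c3a8, d597, e21d}.
d021 is not in that set, so it is not an ancestor of e21d.

No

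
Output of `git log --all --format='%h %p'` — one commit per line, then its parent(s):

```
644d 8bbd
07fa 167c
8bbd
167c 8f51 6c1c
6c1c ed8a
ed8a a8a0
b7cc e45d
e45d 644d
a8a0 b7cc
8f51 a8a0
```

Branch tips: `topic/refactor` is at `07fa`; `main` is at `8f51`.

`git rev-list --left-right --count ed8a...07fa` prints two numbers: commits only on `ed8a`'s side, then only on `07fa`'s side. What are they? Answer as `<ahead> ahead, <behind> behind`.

0 ahead, 4 behind

Reachable from ed8a: {644d, 8bbd, a8a0, b7cc, e45d, ed8a}.
Reachable from 07fa: {07fa, 167c, 644d, 6c1c, 8bbd, 8f51, a8a0, b7cc, e45d, ed8a}.
Only in ed8a's history (ahead): {} — 0.
Only in 07fa's history (behind): {07fa, 167c, 6c1c, 8f51} — 4.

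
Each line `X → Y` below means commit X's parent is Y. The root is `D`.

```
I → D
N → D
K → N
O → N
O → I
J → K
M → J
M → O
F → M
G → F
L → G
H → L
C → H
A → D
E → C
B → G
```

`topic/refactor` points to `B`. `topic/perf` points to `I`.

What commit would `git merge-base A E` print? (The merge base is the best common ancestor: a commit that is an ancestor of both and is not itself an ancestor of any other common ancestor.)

Ancestors of A: {A, D}.
Ancestors of E: {C, D, E, F, G, H, I, J, K, L, M, N, O}.
Common ancestors: {D}.
The only common ancestor is D, so it is the merge base.

D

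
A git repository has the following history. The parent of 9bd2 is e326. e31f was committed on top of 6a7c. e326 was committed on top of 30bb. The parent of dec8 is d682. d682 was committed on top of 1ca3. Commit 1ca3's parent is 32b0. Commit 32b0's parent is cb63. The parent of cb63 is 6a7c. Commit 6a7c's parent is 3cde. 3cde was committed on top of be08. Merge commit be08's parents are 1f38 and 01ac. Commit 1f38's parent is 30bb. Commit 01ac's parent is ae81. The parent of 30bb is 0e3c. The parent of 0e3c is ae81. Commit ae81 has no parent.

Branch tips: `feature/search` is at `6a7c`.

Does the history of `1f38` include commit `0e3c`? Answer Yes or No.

Ancestors of 1f38 (commits reachable by following parents): {0e3c, 1f38, 30bb, ae81}.
0e3c is in that set, so it is an ancestor of 1f38.

Yes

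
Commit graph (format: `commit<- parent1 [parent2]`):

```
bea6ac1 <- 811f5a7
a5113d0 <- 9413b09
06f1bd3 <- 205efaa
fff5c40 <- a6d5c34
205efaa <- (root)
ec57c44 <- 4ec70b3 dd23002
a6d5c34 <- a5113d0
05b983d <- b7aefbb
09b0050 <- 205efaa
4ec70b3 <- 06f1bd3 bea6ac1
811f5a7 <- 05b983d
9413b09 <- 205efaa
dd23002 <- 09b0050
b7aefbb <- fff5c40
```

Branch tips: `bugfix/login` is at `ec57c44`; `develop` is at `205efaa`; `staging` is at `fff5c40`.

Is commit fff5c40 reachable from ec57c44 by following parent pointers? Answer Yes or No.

Yes

Ancestors of ec57c44 (commits reachable by following parents): {05b983d, 06f1bd3, 09b0050, 205efaa, 4ec70b3, 811f5a7, 9413b09, a5113d0, a6d5c34, b7aefbb, bea6ac1, dd23002, ec57c44, fff5c40}.
fff5c40 is in that set, so it is an ancestor of ec57c44.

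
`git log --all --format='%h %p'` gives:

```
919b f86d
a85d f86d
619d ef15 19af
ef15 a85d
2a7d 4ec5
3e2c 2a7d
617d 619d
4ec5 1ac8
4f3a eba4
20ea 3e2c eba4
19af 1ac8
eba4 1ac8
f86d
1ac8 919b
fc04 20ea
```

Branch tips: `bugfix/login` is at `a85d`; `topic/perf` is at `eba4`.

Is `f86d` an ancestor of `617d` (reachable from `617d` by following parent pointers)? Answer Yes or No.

Yes

Ancestors of 617d (commits reachable by following parents): {19af, 1ac8, 617d, 619d, 919b, a85d, ef15, f86d}.
f86d is in that set, so it is an ancestor of 617d.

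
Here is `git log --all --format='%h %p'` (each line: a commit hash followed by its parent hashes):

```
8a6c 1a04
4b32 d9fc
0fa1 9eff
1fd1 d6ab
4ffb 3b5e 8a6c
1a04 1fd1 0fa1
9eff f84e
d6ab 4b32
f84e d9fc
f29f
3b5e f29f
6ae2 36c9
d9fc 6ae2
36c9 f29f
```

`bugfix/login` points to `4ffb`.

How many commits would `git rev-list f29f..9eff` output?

Reachable from 9eff: {36c9, 6ae2, 9eff, d9fc, f29f, f84e}.
Reachable from f29f: {f29f}.
In 9eff's history but not f29f's: {36c9, 6ae2, 9eff, d9fc, f84e} — 5 commits.

5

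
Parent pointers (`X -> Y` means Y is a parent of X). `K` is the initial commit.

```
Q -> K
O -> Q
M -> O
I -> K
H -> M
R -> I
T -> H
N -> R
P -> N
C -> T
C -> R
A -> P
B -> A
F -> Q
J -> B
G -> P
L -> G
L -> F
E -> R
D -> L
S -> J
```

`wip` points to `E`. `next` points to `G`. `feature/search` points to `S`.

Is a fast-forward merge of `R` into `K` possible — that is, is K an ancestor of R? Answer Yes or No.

A fast-forward from K to R is possible iff K is an ancestor of R.
Ancestors of R: {I, K, R}.
K is among them, so fast-forward is possible.

Yes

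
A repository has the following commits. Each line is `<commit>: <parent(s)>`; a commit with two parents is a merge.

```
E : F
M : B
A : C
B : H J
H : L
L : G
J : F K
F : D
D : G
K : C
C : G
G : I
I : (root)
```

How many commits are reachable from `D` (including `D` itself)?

Walking parent pointers from D: reachable set = {D, G, I}.
That is 3 commits.

3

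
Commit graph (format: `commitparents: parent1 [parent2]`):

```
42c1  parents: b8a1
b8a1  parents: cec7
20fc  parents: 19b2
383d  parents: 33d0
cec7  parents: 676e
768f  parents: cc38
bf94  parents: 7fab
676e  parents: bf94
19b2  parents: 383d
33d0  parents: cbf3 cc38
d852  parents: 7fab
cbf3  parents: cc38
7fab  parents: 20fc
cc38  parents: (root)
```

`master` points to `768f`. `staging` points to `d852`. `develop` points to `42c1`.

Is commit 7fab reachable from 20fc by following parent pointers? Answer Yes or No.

No

Ancestors of 20fc: {19b2, 20fc, 33d0, 383d, cbf3, cc38}.
7fab is not in that set, so it is not an ancestor of 20fc.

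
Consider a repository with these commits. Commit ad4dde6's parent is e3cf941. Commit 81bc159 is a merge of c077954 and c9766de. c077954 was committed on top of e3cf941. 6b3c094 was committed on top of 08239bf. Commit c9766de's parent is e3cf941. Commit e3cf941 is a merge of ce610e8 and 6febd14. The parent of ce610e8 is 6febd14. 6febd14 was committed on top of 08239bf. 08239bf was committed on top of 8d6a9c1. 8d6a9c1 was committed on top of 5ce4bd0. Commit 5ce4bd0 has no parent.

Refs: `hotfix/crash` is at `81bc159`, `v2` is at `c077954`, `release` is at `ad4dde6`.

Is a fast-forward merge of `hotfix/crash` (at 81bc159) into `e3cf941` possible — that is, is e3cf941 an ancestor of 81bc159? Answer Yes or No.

Yes

A fast-forward from e3cf941 to 81bc159 is possible iff e3cf941 is an ancestor of 81bc159.
Ancestors of 81bc159: {08239bf, 5ce4bd0, 6febd14, 81bc159, 8d6a9c1, c077954, c9766de, ce610e8, e3cf941}.
e3cf941 is among them, so fast-forward is possible.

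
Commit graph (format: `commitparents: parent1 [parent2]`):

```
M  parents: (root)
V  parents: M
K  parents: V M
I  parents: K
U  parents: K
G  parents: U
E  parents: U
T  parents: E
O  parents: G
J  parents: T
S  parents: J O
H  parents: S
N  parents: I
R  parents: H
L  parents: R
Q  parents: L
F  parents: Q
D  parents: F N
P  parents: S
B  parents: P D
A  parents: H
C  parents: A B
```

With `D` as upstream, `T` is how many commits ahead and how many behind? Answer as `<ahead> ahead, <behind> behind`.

0 ahead, 12 behind

Reachable from T: {E, K, M, T, U, V}.
Reachable from D: {D, E, F, G, H, I, J, K, L, M, N, O, Q, R, S, T, U, V}.
Only in T's history (ahead): {} — 0.
Only in D's history (behind): {D, F, G, H, I, J, L, N, O, Q, R, S} — 12.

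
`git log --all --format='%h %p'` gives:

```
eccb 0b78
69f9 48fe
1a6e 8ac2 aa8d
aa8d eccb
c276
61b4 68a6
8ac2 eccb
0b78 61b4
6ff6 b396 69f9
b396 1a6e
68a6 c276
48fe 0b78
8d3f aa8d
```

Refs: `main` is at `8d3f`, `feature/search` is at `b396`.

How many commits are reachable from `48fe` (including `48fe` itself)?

Walking parent pointers from 48fe: reachable set = {0b78, 48fe, 61b4, 68a6, c276}.
That is 5 commits.

5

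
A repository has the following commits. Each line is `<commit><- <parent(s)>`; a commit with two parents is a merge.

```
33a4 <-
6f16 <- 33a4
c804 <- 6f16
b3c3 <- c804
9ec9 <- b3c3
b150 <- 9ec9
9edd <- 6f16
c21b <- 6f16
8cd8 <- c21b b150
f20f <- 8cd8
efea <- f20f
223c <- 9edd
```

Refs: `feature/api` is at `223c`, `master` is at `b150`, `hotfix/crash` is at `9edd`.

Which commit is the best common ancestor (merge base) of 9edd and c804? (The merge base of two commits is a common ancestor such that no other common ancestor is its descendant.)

Ancestors of 9edd: {33a4, 6f16, 9edd}.
Ancestors of c804: {33a4, 6f16, c804}.
Common ancestors: {33a4, 6f16}.
Among these, 6f16 is not an ancestor of any other common ancestor — it is the merge base.

6f16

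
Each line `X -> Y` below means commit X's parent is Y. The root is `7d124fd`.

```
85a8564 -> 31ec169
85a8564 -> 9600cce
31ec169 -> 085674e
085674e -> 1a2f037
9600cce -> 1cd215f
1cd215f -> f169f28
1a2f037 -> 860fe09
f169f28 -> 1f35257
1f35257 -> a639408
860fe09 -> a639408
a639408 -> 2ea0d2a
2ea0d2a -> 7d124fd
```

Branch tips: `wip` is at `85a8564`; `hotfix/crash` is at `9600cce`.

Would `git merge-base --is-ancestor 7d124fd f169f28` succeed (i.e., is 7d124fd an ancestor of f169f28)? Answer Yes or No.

Yes

Ancestors of f169f28 (commits reachable by following parents): {1f35257, 2ea0d2a, 7d124fd, a639408, f169f28}.
7d124fd is in that set, so it is an ancestor of f169f28.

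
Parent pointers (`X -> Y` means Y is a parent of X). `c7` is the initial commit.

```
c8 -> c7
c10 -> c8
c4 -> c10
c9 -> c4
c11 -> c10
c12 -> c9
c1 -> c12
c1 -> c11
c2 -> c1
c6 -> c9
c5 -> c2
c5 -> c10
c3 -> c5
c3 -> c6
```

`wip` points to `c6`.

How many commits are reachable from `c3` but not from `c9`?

Reachable from c3: {c1, c10, c11, c12, c2, c3, c4, c5, c6, c7, c8, c9}.
Reachable from c9: {c10, c4, c7, c8, c9}.
In c3's history but not c9's: {c1, c11, c12, c2, c3, c5, c6} — 7 commits.

7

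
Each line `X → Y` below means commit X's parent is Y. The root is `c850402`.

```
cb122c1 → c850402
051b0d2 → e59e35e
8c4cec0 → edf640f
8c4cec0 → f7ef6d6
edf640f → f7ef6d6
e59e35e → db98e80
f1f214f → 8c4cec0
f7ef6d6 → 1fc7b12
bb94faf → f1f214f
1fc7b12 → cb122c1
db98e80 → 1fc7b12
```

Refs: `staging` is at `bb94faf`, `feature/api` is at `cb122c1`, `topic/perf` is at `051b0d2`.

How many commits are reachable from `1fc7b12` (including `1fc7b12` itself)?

Walking parent pointers from 1fc7b12: reachable set = {1fc7b12, c850402, cb122c1}.
That is 3 commits.

3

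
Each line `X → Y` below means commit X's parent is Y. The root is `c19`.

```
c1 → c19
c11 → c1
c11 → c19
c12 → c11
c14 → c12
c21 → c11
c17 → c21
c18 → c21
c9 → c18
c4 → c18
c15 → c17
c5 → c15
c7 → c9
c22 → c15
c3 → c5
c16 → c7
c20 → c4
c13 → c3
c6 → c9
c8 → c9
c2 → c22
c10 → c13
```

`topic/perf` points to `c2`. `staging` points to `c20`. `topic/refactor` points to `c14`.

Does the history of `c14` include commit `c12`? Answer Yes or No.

Ancestors of c14 (commits reachable by following parents): {c1, c11, c12, c14, c19}.
c12 is in that set, so it is an ancestor of c14.

Yes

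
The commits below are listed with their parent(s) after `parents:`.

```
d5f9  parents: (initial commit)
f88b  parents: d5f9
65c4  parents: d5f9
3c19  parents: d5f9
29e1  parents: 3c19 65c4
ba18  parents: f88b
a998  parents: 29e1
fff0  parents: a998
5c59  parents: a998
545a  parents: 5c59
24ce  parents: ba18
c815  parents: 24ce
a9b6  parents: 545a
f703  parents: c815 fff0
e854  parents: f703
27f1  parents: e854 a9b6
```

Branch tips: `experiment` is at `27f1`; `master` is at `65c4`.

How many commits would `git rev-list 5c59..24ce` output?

Reachable from 24ce: {24ce, ba18, d5f9, f88b}.
Reachable from 5c59: {29e1, 3c19, 5c59, 65c4, a998, d5f9}.
In 24ce's history but not 5c59's: {24ce, ba18, f88b} — 3 commits.

3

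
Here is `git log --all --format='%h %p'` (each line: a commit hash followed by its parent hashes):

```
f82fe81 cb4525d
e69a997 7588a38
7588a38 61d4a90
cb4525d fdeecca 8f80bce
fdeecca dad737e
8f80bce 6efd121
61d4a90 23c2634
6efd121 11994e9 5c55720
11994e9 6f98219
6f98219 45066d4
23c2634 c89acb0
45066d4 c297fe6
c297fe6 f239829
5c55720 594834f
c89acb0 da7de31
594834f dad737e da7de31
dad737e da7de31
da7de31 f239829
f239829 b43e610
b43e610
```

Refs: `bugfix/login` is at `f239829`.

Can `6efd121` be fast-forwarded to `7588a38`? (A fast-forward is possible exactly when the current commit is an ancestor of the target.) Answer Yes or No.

No

A fast-forward from 6efd121 to 7588a38 is possible iff 6efd121 is an ancestor of 7588a38.
Ancestors of 7588a38: {23c2634, 61d4a90, 7588a38, b43e610, c89acb0, da7de31, f239829}.
6efd121 is not among them, so fast-forward is not possible.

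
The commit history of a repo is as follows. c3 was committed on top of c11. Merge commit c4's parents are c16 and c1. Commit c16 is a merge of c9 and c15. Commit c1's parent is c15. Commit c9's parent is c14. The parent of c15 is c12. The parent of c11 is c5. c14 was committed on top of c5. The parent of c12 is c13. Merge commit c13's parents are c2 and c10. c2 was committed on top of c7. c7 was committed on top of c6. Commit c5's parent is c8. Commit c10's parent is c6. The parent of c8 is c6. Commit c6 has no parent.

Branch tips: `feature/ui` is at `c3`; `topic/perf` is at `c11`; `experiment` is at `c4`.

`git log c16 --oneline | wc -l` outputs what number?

12

Walking parent pointers from c16: reachable set = {c10, c12, c13, c14, c15, c16, c2, c5, c6, c7, c8, c9}.
That is 12 commits.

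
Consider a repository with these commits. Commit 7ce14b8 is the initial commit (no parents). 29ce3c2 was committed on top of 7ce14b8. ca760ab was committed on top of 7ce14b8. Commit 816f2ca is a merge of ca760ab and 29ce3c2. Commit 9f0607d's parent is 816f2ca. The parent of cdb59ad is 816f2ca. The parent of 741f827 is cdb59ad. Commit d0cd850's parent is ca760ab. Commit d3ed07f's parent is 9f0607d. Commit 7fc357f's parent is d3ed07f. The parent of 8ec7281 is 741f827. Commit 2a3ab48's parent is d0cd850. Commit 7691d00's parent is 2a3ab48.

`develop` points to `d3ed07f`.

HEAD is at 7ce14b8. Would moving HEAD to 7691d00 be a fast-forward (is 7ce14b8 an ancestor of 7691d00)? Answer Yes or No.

A fast-forward from 7ce14b8 to 7691d00 is possible iff 7ce14b8 is an ancestor of 7691d00.
Ancestors of 7691d00: {2a3ab48, 7691d00, 7ce14b8, ca760ab, d0cd850}.
7ce14b8 is among them, so fast-forward is possible.

Yes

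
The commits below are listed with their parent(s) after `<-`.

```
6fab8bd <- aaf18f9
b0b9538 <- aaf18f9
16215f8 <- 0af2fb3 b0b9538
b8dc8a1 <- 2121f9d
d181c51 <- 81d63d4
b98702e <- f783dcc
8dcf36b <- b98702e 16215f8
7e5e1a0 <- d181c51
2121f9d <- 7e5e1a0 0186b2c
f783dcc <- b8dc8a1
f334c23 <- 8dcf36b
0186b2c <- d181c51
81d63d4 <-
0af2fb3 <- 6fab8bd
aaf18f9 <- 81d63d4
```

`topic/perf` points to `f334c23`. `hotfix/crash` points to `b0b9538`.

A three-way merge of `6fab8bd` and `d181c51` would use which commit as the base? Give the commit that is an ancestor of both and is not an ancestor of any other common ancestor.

Ancestors of 6fab8bd: {6fab8bd, 81d63d4, aaf18f9}.
Ancestors of d181c51: {81d63d4, d181c51}.
Common ancestors: {81d63d4}.
The only common ancestor is 81d63d4, so it is the merge base.

81d63d4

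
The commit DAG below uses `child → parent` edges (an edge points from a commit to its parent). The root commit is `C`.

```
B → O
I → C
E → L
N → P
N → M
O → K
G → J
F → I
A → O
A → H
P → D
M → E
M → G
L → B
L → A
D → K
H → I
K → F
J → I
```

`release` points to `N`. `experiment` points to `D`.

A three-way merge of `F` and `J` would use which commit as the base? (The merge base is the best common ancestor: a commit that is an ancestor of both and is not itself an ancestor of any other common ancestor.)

Ancestors of F: {C, F, I}.
Ancestors of J: {C, I, J}.
Common ancestors: {C, I}.
Among these, I is not an ancestor of any other common ancestor — it is the merge base.

I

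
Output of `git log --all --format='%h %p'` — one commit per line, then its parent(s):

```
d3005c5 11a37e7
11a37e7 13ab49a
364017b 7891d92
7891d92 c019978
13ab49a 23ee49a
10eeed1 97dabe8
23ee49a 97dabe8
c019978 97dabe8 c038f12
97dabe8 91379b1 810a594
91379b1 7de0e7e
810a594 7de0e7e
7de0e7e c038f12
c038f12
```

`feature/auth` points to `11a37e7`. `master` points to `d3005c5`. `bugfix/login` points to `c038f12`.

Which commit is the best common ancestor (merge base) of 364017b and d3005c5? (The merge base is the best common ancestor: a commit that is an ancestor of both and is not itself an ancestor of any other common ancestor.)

Ancestors of 364017b: {364017b, 7891d92, 7de0e7e, 810a594, 91379b1, 97dabe8, c019978, c038f12}.
Ancestors of d3005c5: {11a37e7, 13ab49a, 23ee49a, 7de0e7e, 810a594, 91379b1, 97dabe8, c038f12, d3005c5}.
Common ancestors: {7de0e7e, 810a594, 91379b1, 97dabe8, c038f12}.
Among these, 97dabe8 is not an ancestor of any other common ancestor — it is the merge base.

97dabe8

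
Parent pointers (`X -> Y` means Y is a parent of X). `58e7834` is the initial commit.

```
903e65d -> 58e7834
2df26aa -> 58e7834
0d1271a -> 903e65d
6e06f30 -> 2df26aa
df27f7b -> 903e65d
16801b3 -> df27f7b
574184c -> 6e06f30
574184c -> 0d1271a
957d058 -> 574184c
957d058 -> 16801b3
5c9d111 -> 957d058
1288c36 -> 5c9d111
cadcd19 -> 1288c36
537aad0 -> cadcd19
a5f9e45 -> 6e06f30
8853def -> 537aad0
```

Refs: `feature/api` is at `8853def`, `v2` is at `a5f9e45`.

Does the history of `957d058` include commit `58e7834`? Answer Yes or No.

Yes

Ancestors of 957d058 (commits reachable by following parents): {0d1271a, 16801b3, 2df26aa, 574184c, 58e7834, 6e06f30, 903e65d, 957d058, df27f7b}.
58e7834 is in that set, so it is an ancestor of 957d058.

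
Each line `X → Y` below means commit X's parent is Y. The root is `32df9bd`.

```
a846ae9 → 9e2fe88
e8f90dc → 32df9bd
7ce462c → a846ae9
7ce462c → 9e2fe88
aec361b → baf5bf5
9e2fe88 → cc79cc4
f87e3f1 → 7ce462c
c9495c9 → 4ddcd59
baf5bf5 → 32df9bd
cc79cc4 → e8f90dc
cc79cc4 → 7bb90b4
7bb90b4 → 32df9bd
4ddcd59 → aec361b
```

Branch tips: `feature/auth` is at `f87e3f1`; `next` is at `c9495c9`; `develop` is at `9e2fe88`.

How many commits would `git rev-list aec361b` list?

3

Walking parent pointers from aec361b: reachable set = {32df9bd, aec361b, baf5bf5}.
That is 3 commits.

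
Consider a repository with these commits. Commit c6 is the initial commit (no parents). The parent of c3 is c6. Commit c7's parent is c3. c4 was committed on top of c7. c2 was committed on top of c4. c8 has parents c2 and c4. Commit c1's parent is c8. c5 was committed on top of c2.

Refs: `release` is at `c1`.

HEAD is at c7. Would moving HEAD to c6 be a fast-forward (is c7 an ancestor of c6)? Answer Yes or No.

No

A fast-forward from c7 to c6 is possible iff c7 is an ancestor of c6.
Ancestors of c6: {c6}.
c7 is not among them, so fast-forward is not possible.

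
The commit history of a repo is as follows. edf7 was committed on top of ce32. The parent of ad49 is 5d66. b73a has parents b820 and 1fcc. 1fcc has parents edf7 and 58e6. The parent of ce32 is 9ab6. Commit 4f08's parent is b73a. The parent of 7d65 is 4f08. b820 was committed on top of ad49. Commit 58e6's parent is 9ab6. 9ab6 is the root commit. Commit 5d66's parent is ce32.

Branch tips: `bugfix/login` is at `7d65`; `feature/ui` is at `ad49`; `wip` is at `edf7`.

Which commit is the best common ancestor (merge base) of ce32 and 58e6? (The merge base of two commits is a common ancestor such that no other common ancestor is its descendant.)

9ab6

Ancestors of ce32: {9ab6, ce32}.
Ancestors of 58e6: {58e6, 9ab6}.
Common ancestors: {9ab6}.
The only common ancestor is 9ab6, so it is the merge base.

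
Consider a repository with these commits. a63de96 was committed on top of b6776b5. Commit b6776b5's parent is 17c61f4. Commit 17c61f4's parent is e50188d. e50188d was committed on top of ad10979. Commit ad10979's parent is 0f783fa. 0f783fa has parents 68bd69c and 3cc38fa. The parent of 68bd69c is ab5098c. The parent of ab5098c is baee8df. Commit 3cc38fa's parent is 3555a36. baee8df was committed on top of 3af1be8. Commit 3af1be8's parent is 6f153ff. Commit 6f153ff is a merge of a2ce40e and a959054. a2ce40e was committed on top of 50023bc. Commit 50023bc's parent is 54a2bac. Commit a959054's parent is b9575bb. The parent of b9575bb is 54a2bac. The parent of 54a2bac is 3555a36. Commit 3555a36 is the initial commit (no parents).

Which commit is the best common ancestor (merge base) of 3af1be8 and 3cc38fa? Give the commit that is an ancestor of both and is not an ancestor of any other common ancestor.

3555a36

Ancestors of 3af1be8: {3555a36, 3af1be8, 50023bc, 54a2bac, 6f153ff, a2ce40e, a959054, b9575bb}.
Ancestors of 3cc38fa: {3555a36, 3cc38fa}.
Common ancestors: {3555a36}.
The only common ancestor is 3555a36, so it is the merge base.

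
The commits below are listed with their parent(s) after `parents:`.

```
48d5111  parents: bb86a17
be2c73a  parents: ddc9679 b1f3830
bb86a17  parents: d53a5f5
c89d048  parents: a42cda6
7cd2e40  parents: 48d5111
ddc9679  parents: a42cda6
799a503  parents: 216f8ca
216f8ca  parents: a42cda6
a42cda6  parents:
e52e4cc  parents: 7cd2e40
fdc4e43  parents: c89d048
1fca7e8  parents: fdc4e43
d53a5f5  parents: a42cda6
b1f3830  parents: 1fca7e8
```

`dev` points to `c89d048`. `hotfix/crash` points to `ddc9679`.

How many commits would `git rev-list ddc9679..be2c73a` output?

Reachable from be2c73a: {1fca7e8, a42cda6, b1f3830, be2c73a, c89d048, ddc9679, fdc4e43}.
Reachable from ddc9679: {a42cda6, ddc9679}.
In be2c73a's history but not ddc9679's: {1fca7e8, b1f3830, be2c73a, c89d048, fdc4e43} — 5 commits.

5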